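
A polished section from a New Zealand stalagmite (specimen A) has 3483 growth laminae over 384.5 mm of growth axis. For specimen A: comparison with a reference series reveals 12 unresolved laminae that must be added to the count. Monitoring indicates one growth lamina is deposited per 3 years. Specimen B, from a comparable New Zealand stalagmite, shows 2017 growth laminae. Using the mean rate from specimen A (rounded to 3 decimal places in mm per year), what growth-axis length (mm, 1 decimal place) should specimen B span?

Specimen A: adjusted count: 3483 + 12 = 3495 growth laminae.
Specimen A: 3495 growth laminae at 3 years each span 3495 × 3 = 10485 years.
A: Mean rate = 384.5 mm / 10485 years ≈ 0.037 mm/yr.
Specimen B: 2017 growth laminae at 3 years each span 2017 × 3 = 6051 years. For B, 0.037 mm/year × 6051 years = 223.9 mm.

223.9 mm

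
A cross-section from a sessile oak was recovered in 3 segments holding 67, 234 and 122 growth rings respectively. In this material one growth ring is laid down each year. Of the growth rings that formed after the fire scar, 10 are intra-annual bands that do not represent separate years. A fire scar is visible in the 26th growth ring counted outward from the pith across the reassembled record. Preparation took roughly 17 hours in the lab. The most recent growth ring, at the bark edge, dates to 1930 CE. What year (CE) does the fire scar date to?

1543 CE

Total growth rings = 67 + 234 + 122 = 423.
423 − 26 = 397 growth rings lie beyond the fire scar toward the bark edge.
Removing the 10 false growth rings leaves 397 − 10 = 387 true growth rings beyond the fire scar.
Counting back 387 years from 1930 CE places the fire scar in 1930 − 387 = 1543 CE.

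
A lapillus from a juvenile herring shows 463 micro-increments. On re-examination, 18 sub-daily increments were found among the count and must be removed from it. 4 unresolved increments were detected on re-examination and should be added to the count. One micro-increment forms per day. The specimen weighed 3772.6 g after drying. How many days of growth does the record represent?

Correcting the raw count gives 463 − 18 + 4 = 449 true micro-increments.
One micro-increment per day makes the duration 449 days.

449 days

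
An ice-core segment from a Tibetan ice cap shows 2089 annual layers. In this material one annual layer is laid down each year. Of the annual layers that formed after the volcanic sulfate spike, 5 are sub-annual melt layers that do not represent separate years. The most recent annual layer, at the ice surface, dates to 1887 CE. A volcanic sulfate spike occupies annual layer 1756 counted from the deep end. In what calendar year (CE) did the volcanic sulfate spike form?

1559 CE

2089 − 1756 = 333 annual layers lie beyond the volcanic sulfate spike toward the ice surface.
333 − 5 false = 328 true annual layers after the volcanic sulfate spike.
1887 − 328 = 1559 CE.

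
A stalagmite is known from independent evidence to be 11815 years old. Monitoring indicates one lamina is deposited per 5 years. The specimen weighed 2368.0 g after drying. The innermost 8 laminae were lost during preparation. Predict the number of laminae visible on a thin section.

2355 laminae

One lamina every 5 years means 11815 / 5 = 2363 laminae.
2363 − 8 missed = 2355 laminae expected in the prepared section.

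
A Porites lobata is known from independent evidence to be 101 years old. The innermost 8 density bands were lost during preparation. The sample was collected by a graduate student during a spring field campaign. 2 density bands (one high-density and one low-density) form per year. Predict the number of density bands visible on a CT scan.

194 density bands

With 2 density bands per year, 101 years would produce 101 × 2 = 202 density bands.
Less the 8 uncaptured density bands: 202 − 8 = 194.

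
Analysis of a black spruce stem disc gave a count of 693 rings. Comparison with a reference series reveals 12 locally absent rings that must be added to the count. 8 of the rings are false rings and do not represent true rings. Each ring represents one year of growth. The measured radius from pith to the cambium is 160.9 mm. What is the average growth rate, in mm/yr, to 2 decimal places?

After corrections the count is 693 − 8 + 12 = 697 rings.
160.9 mm over 697 years gives 160.9 / 697 ≈ 0.23 mm/yr.

0.23 mm/yr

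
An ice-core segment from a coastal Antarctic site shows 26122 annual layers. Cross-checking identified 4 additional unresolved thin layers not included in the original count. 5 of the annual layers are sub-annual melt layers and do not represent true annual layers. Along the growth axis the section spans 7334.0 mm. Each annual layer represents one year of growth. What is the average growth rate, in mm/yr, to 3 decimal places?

Correcting the raw count gives 26122 − 5 + 4 = 26121 true annual layers.
Mean rate = 7334.0 mm / 26121 years ≈ 0.281 mm/yr.

0.281 mm/yr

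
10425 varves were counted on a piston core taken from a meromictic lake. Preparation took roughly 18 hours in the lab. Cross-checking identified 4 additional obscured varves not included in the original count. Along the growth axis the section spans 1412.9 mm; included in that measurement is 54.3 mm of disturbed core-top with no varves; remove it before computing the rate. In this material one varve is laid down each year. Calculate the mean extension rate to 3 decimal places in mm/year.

0.130 mm/year

After corrections the count is 10425 + 4 = 10429 varves.
The growth record spans 1412.9 − 54.3 = 1358.6 mm.
Extension rate ≈ 1358.6 / 10429 = 0.130 mm/year.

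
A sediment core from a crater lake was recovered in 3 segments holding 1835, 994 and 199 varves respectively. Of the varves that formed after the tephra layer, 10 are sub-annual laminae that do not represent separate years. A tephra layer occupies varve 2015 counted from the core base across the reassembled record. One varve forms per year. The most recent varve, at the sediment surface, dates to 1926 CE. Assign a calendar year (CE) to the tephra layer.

Total varves = 1835 + 994 + 199 = 3028.
Between varve 2015 and the sediment surface there are 3028 − 2015 = 1013 varves.
Excluding 10 false varves: 1013 − 10 = 1003.
The varve at the sediment surface is 1926 CE, so the tephra layer dates to 1926 − 1003 = 923 CE.

923 CE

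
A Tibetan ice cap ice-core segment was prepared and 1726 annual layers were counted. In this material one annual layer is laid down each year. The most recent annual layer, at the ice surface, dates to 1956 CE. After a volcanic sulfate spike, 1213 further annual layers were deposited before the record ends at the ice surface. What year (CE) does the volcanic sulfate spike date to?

743 CE

1213 annual layers formed after the volcanic sulfate spike.
1956 − 1213 = 743 CE.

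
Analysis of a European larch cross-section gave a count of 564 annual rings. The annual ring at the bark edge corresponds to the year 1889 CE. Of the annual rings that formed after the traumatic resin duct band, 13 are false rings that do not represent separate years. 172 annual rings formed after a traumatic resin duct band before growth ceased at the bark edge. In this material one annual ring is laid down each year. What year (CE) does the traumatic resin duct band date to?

172 annual rings formed after the traumatic resin duct band.
Removing the 13 false annual rings leaves 172 − 13 = 159 true annual rings beyond the traumatic resin duct band.
Counting back 159 years from 1889 CE places the traumatic resin duct band in 1889 − 159 = 1730 CE.

1730 CE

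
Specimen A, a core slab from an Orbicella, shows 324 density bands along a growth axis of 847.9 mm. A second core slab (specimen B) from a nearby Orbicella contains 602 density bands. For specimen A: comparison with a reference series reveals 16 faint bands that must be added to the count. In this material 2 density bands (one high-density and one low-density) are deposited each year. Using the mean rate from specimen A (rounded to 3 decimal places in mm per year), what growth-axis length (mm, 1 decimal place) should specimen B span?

Specimen A: after corrections the count is 324 + 16 = 340 density bands.
Specimen A: 340 density bands at 2 per year is 340 / 2 = 170 years.
A: Extension rate ≈ 847.9 / 170 = 4.988 mm/yr.
Specimen B: 602 density bands at 2 per year is 602 / 2 = 301 years. Length of B = 4.988 × 301 = 1501.4 mm.

1501.4 mm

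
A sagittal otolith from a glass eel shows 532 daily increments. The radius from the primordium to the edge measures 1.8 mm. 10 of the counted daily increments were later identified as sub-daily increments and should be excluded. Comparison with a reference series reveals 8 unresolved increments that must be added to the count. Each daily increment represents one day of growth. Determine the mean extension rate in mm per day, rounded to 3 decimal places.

0.003 mm per day

True daily increment count = 532 − 10 + 8 = 530.
Mean rate = 1.8 mm / 530 days ≈ 0.003 mm per day.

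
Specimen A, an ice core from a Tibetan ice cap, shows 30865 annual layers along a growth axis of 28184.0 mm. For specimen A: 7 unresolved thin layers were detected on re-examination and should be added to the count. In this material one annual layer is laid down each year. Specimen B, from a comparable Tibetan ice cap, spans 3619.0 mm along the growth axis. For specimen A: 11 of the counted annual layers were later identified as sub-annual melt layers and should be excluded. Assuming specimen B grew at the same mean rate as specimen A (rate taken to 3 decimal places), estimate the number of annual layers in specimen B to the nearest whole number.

3964 annual layers

Specimen A: correcting the raw count gives 30865 − 11 + 7 = 30861 true annual layers.
A: 28184.0 mm over 30861 years gives 28184.0 / 30861 ≈ 0.913 mm/year.
Specimen B: 3619.0 mm / 0.913 mm per year = 3963.86 years ≈ 3964 annual layers.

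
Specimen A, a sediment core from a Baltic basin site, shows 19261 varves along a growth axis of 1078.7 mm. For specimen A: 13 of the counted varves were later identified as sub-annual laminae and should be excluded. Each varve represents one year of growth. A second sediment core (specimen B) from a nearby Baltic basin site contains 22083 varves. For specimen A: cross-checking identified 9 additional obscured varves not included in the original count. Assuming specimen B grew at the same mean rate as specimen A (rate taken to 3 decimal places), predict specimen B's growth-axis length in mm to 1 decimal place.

1236.6 mm

Specimen A: true varve count = 19261 − 13 + 9 = 19257.
A: Mean rate = 1078.7 mm / 19257 years ≈ 0.056 mm/yr.
Length of B = 0.056 × 22083 = 1236.6 mm.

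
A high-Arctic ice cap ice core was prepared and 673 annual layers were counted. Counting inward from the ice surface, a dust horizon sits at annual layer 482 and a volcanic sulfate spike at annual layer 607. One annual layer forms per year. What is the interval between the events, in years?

Separation: 607 − 482 = 125 annual layers.
At one annual layer per year, 125 years elapsed between them.

125 years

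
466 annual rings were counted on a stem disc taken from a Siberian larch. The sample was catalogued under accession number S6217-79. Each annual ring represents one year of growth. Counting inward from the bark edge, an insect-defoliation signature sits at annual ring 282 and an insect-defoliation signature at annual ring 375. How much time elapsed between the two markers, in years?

93 yr

375 − 282 = 93 annual rings lie between the two events.
One annual ring per year makes the interval 93 years.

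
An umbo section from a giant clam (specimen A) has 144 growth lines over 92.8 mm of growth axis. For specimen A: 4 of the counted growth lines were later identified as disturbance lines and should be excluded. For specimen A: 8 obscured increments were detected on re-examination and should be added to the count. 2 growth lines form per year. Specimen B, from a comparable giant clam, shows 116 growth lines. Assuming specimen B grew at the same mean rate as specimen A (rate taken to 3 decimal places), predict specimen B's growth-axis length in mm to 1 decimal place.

Specimen A: correcting the raw count gives 144 − 4 + 8 = 148 true growth lines.
Specimen A: with 2 growth lines per year, 148 / 2 = 74 years.
A: 92.8 mm over 74 years gives 92.8 / 74 ≈ 1.254 mm/year.
Specimen B: with 2 growth lines per year, 116 / 2 = 58 years. Length of B = 1.254 × 58 = 72.7 mm.

72.7 mm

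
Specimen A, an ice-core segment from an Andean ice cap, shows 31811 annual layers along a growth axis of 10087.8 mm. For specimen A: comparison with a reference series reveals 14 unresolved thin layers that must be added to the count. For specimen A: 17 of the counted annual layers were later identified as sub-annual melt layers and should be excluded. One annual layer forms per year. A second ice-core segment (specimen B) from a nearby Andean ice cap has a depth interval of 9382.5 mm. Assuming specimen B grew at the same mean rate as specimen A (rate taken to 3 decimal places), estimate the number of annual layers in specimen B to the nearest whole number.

29598 annual layers

Specimen A: adjusted count: 31811 − 17 + 14 = 31808 annual layers.
A: 10087.8 mm over 31808 years gives 10087.8 / 31808 ≈ 0.317 mm/yr.
B spans 9382.5 / 0.317 = 29597.79 years ≈ 29598 annual layers.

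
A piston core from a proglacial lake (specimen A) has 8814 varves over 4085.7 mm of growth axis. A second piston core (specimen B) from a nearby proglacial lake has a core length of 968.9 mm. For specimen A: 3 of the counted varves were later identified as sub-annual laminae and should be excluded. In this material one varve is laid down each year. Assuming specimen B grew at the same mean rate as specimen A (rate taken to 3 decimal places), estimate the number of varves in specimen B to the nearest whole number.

2088 varves

Specimen A: correcting the raw count gives 8814 − 3 = 8811 true varves.
A: 4085.7 mm over 8811 years gives 4085.7 / 8811 ≈ 0.464 mm/year.
B spans 968.9 / 0.464 = 2088.15 years ≈ 2088 varves.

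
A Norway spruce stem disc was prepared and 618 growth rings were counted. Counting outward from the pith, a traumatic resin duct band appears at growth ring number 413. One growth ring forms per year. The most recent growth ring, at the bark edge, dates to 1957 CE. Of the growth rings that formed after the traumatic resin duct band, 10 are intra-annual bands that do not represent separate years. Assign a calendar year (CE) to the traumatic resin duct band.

1762 CE

618 − 413 = 205 growth rings lie beyond the traumatic resin duct band toward the bark edge.
205 − 10 false = 195 true growth rings after the traumatic resin duct band.
1957 − 195 = 1762 CE.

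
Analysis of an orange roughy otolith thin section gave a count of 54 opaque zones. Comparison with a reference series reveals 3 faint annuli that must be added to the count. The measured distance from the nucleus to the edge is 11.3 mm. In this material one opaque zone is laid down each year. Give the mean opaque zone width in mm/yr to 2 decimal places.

Adjusted count: 54 + 3 = 57 opaque zones.
11.3 mm over 57 years gives 11.3 / 57 ≈ 0.20 mm/yr.

0.20 mm/yr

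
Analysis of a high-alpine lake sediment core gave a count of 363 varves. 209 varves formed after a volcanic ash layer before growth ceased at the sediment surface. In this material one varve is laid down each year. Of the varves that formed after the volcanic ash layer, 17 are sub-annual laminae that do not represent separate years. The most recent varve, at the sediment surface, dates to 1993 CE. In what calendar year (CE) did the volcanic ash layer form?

1801 CE

209 varves post-date the volcanic ash layer.
209 − 17 false = 192 true varves after the volcanic ash layer.
1993 − 192 = 1801 CE.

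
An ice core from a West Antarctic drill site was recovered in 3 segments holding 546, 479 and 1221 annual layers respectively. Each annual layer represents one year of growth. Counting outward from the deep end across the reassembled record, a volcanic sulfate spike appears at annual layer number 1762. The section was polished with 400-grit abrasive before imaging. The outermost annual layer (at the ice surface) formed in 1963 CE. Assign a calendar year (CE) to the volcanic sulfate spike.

Total annual layers = 546 + 479 + 1221 = 2246.
2246 − 1762 = 484 annual layers lie beyond the volcanic sulfate spike toward the ice surface.
1963 − 484 = 1479 CE.

1479 CE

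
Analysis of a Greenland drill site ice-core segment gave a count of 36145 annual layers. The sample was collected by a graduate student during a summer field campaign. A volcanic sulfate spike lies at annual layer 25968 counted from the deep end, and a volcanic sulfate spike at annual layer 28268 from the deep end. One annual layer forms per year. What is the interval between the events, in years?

2300 years

28268 − 25968 = 2300 annual layers lie between the two events.
At one annual layer per year, 2300 years elapsed between them.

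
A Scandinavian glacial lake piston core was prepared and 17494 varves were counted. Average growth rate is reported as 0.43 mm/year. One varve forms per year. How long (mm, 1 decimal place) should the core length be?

17494 years of growth are recorded.
17494 years at 0.43 mm/year gives 0.43 × 17494 = 7522.4 mm.

7522.4 mm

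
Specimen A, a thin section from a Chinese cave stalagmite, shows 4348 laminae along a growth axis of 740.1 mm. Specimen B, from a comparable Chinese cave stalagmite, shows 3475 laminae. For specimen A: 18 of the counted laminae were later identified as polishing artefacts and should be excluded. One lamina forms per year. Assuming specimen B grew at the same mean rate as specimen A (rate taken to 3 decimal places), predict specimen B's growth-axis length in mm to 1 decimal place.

Specimen A: adjusted count: 4348 − 18 = 4330 laminae.
A: 740.1 mm over 4330 years gives 740.1 / 4330 ≈ 0.171 mm/yr.
Length of B = 0.171 × 3475 = 594.2 mm.

594.2 mm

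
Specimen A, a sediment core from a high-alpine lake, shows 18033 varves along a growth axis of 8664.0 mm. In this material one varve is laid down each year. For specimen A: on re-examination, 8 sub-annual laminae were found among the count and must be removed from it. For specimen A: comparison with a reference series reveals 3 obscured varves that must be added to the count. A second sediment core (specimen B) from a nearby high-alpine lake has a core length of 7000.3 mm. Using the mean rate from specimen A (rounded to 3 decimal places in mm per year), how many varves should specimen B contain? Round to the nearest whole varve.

Specimen A: after corrections the count is 18033 − 8 + 3 = 18028 varves.
A: Extension rate ≈ 8664.0 / 18028 = 0.481 mm/year.
Specimen B: 7000.3 mm / 0.481 mm per year = 14553.64 years ≈ 14554 varves.

14554 varves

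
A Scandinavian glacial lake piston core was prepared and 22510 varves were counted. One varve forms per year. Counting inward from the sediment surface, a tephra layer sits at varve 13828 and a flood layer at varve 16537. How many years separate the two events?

2709 years

Separation: 16537 − 13828 = 2709 varves.
One varve per year makes the interval 2709 years.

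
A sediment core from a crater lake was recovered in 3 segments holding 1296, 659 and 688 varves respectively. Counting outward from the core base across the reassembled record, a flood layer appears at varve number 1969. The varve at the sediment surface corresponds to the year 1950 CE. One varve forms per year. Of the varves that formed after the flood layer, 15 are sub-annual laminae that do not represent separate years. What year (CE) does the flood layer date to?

Total varves = 1296 + 659 + 688 = 2643.
2643 − 1969 = 674 varves lie beyond the flood layer toward the sediment surface.
674 − 15 false = 659 true varves after the flood layer.
1950 − 659 = 1291 CE.

1291 CE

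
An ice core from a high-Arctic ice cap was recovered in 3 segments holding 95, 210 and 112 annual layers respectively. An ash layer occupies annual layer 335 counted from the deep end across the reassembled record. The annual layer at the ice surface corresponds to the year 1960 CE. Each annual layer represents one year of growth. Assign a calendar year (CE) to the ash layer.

Total annual layers = 95 + 210 + 112 = 417.
The ash layer sits at annual layer 335 from the deep end, so 417 − 335 = 82 annual layers formed after it.
The annual layer at the ice surface is 1960 CE, so the ash layer dates to 1960 − 82 = 1878 CE.

1878 CE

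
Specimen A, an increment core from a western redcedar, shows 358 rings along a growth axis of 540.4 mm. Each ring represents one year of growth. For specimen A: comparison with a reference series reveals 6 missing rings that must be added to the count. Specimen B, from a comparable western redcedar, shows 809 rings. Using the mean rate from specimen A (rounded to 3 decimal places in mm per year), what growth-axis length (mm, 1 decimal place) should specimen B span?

1201.4 mm

Specimen A: after corrections the count is 358 + 6 = 364 rings.
A: 540.4 mm over 364 years gives 540.4 / 364 ≈ 1.485 mm/year.
B's length ≈ 1.485 × 809 = 1201.4 mm.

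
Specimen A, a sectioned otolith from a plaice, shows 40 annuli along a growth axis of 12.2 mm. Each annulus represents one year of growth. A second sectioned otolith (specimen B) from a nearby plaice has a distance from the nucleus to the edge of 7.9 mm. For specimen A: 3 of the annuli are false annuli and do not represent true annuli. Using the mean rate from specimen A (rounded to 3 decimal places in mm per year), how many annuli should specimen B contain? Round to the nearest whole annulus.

24 annuli

Specimen A: after corrections the count is 40 − 3 = 37 annuli.
A: Mean rate = 12.2 mm / 37 years ≈ 0.330 mm/yr.
For B, 7.9 / 0.330 = 23.94 years ≈ 24 annuli.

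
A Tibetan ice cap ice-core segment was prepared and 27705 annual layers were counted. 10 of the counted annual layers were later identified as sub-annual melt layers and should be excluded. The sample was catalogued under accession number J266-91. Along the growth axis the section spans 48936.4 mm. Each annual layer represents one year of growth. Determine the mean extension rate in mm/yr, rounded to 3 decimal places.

1.767 mm/yr

True annual layer count = 27705 − 10 = 27695.
Mean rate = 48936.4 mm / 27695 years ≈ 1.767 mm/yr.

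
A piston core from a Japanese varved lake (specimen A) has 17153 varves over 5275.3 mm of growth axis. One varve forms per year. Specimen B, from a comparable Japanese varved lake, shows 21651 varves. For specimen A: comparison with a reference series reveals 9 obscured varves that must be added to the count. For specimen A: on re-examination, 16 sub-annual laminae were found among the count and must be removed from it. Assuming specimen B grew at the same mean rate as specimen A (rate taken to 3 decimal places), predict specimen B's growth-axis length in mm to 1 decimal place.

6668.5 mm

Specimen A: after corrections the count is 17153 − 16 + 9 = 17146 varves.
A: 5275.3 mm over 17146 years gives 5275.3 / 17146 ≈ 0.308 mm/yr.
Length of B = 0.308 × 21651 = 6668.5 mm.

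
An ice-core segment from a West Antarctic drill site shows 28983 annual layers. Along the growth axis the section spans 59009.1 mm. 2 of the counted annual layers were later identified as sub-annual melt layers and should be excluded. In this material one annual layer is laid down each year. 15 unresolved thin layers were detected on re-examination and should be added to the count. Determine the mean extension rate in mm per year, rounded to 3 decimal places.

Correcting the raw count gives 28983 − 2 + 15 = 28996 true annual layers.
59009.1 mm over 28996 years gives 59009.1 / 28996 ≈ 2.035 mm per year.

2.035 mm per year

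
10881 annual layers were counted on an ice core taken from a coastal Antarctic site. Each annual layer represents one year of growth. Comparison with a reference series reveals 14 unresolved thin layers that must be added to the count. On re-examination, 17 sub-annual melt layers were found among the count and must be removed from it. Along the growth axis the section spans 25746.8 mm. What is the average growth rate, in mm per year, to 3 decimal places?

2.367 mm per year

Adjusted count: 10881 − 17 + 14 = 10878 annual layers.
Extension rate ≈ 25746.8 / 10878 = 2.367 mm per year.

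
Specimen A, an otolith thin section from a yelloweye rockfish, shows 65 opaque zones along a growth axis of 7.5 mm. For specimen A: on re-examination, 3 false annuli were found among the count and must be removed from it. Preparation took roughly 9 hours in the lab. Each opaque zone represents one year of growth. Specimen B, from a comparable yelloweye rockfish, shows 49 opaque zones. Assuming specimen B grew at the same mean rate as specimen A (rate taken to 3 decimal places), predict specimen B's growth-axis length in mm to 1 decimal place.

Specimen A: correcting the raw count gives 65 − 3 = 62 true opaque zones.
A: Mean rate = 7.5 mm / 62 years ≈ 0.121 mm/year.
For B, 0.121 mm/year × 49 years = 5.9 mm.

5.9 mm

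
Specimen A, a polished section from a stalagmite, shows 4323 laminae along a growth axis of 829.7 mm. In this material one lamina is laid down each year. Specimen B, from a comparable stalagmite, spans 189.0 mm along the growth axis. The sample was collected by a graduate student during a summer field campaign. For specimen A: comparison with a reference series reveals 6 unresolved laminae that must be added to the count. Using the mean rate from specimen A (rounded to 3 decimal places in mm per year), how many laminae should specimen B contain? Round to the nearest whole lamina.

Specimen A: correcting the raw count gives 4323 + 6 = 4329 true laminae.
A: Mean rate = 829.7 mm / 4329 years ≈ 0.192 mm per year.
B spans 189.0 / 0.192 = 984.38 years ≈ 984 laminae.

984 laminae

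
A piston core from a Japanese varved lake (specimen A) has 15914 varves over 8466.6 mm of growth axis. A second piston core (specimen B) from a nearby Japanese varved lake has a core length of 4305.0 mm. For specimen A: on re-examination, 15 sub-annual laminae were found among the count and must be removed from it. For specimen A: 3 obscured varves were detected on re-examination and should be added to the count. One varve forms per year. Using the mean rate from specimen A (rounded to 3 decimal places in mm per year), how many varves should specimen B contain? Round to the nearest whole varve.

8092 varves

Specimen A: after corrections the count is 15914 − 15 + 3 = 15902 varves.
A: Extension rate ≈ 8466.6 / 15902 = 0.532 mm per year.
Specimen B: 4305.0 mm / 0.532 mm per year = 8092.11 years ≈ 8092 varves.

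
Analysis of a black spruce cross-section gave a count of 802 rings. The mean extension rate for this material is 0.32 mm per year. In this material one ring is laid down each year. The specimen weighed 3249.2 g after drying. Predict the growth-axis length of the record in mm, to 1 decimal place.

The record spans 802 years at 0.32 mm per year.
802 years at 0.32 mm/year gives 0.32 × 802 = 256.6 mm.

256.6 mm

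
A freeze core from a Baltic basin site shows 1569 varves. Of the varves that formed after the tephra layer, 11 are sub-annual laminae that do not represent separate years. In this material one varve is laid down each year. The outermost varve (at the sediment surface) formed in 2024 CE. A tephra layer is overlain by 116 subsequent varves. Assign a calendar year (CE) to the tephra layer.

There are 116 varves younger than the tephra layer.
Excluding 11 false varves: 116 − 11 = 105.
2024 − 105 = 1919 CE.

1919 CE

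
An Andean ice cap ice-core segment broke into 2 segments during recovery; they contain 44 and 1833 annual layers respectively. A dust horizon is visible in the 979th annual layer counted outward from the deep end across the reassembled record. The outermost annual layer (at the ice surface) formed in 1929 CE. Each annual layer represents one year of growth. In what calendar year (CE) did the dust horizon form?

Total annual layers = 44 + 1833 = 1877.
Between annual layer 979 and the ice surface there are 1877 − 979 = 898 annual layers.
1929 − 898 = 1031 CE.

1031 CE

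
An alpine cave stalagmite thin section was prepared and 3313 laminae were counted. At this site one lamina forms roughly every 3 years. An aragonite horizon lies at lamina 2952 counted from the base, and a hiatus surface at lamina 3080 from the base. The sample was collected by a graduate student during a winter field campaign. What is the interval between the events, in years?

The two markers are separated by 3080 − 2952 = 128 laminae.
Multiplying by 3 years per lamina: 128 × 3 = 384 years.

384 years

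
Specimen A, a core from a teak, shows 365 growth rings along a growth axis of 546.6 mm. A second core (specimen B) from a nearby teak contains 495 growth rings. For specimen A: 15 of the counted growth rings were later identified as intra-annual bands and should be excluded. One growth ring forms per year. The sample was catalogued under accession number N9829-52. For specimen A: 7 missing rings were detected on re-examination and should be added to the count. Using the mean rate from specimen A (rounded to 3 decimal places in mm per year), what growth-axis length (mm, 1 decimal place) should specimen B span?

Specimen A: true growth ring count = 365 − 15 + 7 = 357.
A: 546.6 mm over 357 years gives 546.6 / 357 ≈ 1.531 mm/yr.
B's length ≈ 1.531 × 495 = 757.8 mm.

757.8 mm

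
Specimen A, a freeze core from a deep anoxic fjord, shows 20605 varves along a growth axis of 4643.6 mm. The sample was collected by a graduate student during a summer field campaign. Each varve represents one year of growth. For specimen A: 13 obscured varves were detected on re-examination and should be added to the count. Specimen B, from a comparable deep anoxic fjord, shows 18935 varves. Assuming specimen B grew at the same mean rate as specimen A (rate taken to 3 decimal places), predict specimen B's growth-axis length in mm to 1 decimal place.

4260.4 mm

Specimen A: after corrections the count is 20605 + 13 = 20618 varves.
A: Mean rate = 4643.6 mm / 20618 years ≈ 0.225 mm/yr.
Length of B = 0.225 × 18935 = 4260.4 mm.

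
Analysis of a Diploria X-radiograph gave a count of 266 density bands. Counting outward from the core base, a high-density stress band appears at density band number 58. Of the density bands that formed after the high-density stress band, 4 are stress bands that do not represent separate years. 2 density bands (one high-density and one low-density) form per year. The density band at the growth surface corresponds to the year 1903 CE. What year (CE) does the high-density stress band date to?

1801 CE

266 − 58 = 208 density bands lie beyond the high-density stress band toward the growth surface.
Excluding 4 false density bands: 208 − 4 = 204.
With 2 density bands per year, 204 / 2 = 102 years.
1903 − 102 = 1801 CE.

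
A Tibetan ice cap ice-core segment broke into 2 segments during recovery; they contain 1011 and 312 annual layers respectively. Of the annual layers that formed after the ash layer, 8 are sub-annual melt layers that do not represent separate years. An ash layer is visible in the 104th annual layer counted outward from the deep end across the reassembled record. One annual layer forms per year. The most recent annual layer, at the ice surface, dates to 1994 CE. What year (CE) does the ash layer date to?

783 CE

Total annual layers = 1011 + 312 = 1323.
The ash layer sits at annual layer 104 from the deep end, so 1323 − 104 = 1219 annual layers formed after it.
Excluding 8 false annual layers: 1219 − 8 = 1211.
The annual layer at the ice surface is 1994 CE, so the ash layer dates to 1994 − 1211 = 783 CE.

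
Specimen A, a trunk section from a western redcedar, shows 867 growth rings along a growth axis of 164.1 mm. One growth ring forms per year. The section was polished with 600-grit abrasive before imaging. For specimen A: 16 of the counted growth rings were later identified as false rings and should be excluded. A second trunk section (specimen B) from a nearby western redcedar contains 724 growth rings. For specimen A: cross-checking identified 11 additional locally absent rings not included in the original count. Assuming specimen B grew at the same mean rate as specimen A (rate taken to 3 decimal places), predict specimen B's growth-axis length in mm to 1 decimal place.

Specimen A: after corrections the count is 867 − 16 + 11 = 862 growth rings.
A: Extension rate ≈ 164.1 / 862 = 0.190 mm/yr.
For B, 0.190 mm/year × 724 years = 137.6 mm.

137.6 mm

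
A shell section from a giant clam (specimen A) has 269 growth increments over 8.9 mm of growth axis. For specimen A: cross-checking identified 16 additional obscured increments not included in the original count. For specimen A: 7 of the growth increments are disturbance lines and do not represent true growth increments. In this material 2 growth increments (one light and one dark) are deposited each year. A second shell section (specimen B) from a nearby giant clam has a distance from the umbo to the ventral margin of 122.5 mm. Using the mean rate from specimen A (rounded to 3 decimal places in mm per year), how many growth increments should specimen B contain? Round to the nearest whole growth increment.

3828 growth increments

Specimen A: true growth increment count = 269 − 7 + 16 = 278.
Specimen A: with 2 growth increments per year, 278 / 2 = 139 years.
A: 8.9 mm over 139 years gives 8.9 / 139 ≈ 0.064 mm/year.
B spans 122.5 / 0.064 = 1914.06 years; at 2 growth increments per year that is 1914.06 × 2 ≈ 3828 growth increments.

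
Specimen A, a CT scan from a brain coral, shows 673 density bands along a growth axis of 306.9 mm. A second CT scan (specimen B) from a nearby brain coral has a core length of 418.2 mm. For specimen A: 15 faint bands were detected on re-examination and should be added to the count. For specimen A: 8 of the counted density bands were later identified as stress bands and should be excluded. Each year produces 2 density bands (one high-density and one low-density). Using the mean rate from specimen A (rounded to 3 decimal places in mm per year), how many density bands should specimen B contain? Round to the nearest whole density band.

Specimen A: after corrections the count is 673 − 8 + 15 = 680 density bands.
Specimen A: dividing by 2 density bands per year: 680 / 2 = 340 years.
A: 306.9 mm over 340 years gives 306.9 / 340 ≈ 0.903 mm/yr.
B spans 418.2 / 0.903 = 463.12 years; at 2 density bands per year that is 463.12 × 2 ≈ 926 density bands.

926 density bands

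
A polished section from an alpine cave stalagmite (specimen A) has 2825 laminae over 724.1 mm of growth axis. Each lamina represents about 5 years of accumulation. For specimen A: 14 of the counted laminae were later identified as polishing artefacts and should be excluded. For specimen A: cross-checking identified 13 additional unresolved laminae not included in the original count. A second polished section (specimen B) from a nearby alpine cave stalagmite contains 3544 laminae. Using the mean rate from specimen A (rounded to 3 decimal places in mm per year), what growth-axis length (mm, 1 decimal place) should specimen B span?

Specimen A: correcting the raw count gives 2825 − 14 + 13 = 2824 true laminae.
Specimen A: at 5 years per lamina, 2824 × 5 = 14120 years.
A: Mean rate = 724.1 mm / 14120 years ≈ 0.051 mm per year.
Specimen B: at 5 years per lamina, 3544 × 5 = 17720 years. For B, 0.051 mm/year × 17720 years = 903.7 mm.

903.7 mm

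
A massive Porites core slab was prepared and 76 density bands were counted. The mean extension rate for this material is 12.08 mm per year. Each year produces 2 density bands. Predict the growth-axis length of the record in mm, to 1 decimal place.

459.0 mm

76 density bands at 2 per year is 76 / 2 = 38 years.
38 years at 12.08 mm/year gives 12.08 × 38 = 459.0 mm.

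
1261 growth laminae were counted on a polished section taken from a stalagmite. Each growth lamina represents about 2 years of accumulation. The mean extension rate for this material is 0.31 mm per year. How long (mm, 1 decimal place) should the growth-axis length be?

Multiplying by 2 years per growth lamina: 1261 × 2 = 2522 years.
2522 years at 0.31 mm/year gives 0.31 × 2522 = 781.8 mm.

781.8 mm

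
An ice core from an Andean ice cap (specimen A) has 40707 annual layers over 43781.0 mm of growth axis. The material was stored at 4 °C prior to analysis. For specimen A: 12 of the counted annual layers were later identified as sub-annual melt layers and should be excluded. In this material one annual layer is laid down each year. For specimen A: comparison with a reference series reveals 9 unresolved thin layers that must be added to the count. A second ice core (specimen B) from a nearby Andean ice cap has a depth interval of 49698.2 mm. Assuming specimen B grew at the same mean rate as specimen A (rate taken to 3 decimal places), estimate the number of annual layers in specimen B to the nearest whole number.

46188 annual layers

Specimen A: true annual layer count = 40707 − 12 + 9 = 40704.
A: Mean rate = 43781.0 mm / 40704 years ≈ 1.076 mm/yr.
For B, 49698.2 / 1.076 = 46187.92 years ≈ 46188 annual layers.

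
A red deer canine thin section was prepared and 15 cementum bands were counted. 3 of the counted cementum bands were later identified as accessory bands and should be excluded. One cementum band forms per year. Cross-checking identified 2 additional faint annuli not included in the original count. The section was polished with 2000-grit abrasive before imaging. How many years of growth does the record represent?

Correcting the raw count gives 15 − 3 + 2 = 14 true cementum bands.
With a one-to-one cementum band periodicity this is 14 years.

14 years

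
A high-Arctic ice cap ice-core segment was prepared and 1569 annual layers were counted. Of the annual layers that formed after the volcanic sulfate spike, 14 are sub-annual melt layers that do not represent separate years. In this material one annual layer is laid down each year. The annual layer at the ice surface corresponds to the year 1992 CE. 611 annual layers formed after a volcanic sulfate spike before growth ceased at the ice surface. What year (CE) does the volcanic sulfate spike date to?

1395 CE

611 annual layers post-date the volcanic sulfate spike.
Excluding 14 false annual layers: 611 − 14 = 597.
The annual layer at the ice surface is 1992 CE, so the volcanic sulfate spike dates to 1992 − 597 = 1395 CE.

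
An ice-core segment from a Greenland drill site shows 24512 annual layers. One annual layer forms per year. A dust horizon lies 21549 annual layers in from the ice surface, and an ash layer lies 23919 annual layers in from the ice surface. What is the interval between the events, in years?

2370 years

The two markers are separated by 23919 − 21549 = 2370 annual layers.
At one annual layer per year, 2370 years elapsed between them.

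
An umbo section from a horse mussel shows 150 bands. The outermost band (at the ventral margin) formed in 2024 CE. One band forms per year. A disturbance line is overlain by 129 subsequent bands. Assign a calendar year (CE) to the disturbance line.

1895 CE

There are 129 bands younger than the disturbance line.
Counting back 129 years from 2024 CE places the disturbance line in 2024 − 129 = 1895 CE.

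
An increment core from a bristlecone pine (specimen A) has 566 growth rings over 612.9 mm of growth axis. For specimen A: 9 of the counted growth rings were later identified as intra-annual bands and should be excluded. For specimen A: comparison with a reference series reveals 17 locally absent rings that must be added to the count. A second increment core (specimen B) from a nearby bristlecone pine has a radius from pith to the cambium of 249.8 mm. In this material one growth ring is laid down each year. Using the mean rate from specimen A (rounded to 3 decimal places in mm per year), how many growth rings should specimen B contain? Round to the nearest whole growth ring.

Specimen A: true growth ring count = 566 − 9 + 17 = 574.
A: 612.9 mm over 574 years gives 612.9 / 574 ≈ 1.068 mm/yr.
For B, 249.8 / 1.068 = 233.90 years ≈ 234 growth rings.

234 growth rings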